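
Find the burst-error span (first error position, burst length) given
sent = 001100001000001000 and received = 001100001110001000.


XOR: 000000000110000000

Burst at position 9, length 2


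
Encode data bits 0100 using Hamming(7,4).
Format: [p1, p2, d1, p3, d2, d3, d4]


Parity bits: p1=1, p2=0, p3=1

1001100


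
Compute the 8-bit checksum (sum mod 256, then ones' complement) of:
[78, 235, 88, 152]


Sum = 553 mod 256 = 41
Complement = 214

214


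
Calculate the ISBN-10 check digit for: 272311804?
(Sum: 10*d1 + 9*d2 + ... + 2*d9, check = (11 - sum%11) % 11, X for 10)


Weighted sum: 171
171 mod 11 = 6

Check digit: 5


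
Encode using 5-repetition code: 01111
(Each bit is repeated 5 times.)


Each bit -> 5 copies

0000011111111111111111111


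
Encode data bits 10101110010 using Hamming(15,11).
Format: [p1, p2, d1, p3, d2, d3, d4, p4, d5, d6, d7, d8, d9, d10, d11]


Parity bits: p1=1, p2=1, p3=0, p4=0

111001001110010


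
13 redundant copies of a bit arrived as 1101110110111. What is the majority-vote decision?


Ones: 10 out of 13
Threshold: 7

1 (10/13 voted 1)


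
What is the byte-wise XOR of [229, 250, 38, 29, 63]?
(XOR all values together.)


XOR chain: 229 ^ 250 ^ 38 ^ 29 ^ 63 = 27

27


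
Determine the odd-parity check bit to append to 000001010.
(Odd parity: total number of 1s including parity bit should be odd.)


Number of 1s in data: 2
Parity bit: 1

1


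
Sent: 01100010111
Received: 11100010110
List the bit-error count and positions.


XOR: 10000000001

2 error(s) at position(s): 0, 10


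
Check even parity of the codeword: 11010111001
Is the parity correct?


Number of 1s: 7

No, parity error (7 ones)


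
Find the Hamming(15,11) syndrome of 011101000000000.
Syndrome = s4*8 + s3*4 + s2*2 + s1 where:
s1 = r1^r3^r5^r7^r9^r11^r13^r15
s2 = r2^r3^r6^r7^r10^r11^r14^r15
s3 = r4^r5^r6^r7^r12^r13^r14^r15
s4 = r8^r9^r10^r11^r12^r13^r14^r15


s1=1, s2=1, s3=0, s4=0

Syndrome = 3 (error at position 3)


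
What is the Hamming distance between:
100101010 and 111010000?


XOR: 011111010
Count of 1s: 6

6


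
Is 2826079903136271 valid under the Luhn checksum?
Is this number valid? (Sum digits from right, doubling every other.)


Luhn sum = 66
66 mod 10 = 6

Invalid (Luhn sum mod 10 = 6)


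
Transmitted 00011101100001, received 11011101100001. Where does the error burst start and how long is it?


XOR: 11000000000000

Burst at position 0, length 2


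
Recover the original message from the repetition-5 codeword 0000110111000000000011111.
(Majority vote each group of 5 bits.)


Groups: 00001, 10111, 00000, 00000, 11111
Majority votes: 01001

01001


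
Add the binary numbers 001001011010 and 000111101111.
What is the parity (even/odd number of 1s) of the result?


001001011010 = 602
000111101111 = 495
Sum = 1097 = 10001001001
1s count = 4

even parity (4 ones in 10001001001)


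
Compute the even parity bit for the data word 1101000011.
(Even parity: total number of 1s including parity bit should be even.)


Number of 1s in data: 5
Parity bit: 1

1


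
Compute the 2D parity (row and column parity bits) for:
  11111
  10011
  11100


Row parities: 111
Column parities: 10000

Row P: 111, Col P: 10000, Corner: 1


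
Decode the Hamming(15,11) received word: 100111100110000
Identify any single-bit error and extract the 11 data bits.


Syndrome = 0: no error detected

Data: 01110110000 (no errors)


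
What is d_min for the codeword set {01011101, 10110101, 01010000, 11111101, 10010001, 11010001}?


Comparing all pairs, minimum distance: 1
Can detect 0 errors, correct 0 errors

1


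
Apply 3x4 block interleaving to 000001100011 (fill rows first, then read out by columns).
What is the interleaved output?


Matrix:
  0000
  0110
  0011
Read columns: 000010011001

000010011001


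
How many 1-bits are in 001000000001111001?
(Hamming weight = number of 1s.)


Counting 1s in 001000000001111001

6


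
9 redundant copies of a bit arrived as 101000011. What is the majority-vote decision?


Ones: 4 out of 9
Threshold: 5

0 (4/9 voted 1)


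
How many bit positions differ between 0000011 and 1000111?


XOR: 1000100
Count of 1s: 2

2


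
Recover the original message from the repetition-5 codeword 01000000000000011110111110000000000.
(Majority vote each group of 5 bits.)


Groups: 01000, 00000, 00000, 11110, 11111, 00000, 00000
Majority votes: 0001100

0001100


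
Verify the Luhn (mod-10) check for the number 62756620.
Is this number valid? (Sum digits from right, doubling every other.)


Luhn sum = 28
28 mod 10 = 8

Invalid (Luhn sum mod 10 = 8)


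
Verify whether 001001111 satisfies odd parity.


Number of 1s: 5

Yes, parity is correct (5 ones)


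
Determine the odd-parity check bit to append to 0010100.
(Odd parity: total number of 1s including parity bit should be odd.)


Number of 1s in data: 2
Parity bit: 1

1


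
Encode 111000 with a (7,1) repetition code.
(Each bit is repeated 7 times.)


Each bit -> 7 copies

111111111111111111111000000000000000000000


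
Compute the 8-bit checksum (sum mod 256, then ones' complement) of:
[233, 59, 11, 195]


Sum = 498 mod 256 = 242
Complement = 13

13


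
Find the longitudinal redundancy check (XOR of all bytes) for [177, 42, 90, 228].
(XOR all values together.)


XOR chain: 177 ^ 42 ^ 90 ^ 228 = 37

37


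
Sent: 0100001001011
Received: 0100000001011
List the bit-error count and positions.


XOR: 0000001000000

1 error(s) at position(s): 6


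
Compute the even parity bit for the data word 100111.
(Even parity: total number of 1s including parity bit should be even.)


Number of 1s in data: 4
Parity bit: 0

0


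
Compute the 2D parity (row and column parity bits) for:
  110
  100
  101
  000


Row parities: 0100
Column parities: 111

Row P: 0100, Col P: 111, Corner: 1


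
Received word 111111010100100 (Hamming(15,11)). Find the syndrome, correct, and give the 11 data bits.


Syndrome = 8: error at position 8

Data: 11100100100 (corrected bit 8)


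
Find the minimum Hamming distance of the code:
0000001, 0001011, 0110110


Comparing all pairs, minimum distance: 2
Can detect 1 errors, correct 0 errors

2


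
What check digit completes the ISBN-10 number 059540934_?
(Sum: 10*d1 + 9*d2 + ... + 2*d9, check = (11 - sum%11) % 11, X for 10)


Weighted sum: 229
229 mod 11 = 9

Check digit: 2


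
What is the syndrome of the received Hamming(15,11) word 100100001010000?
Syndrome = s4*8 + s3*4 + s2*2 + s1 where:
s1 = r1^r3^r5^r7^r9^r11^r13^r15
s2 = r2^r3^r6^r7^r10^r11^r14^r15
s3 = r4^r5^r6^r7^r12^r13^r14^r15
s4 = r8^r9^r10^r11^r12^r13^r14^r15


s1=1, s2=1, s3=1, s4=0

Syndrome = 7 (error at position 7)


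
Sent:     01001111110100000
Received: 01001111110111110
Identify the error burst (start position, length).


XOR: 00000000000011110

Burst at position 12, length 4


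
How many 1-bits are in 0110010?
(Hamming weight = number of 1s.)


Counting 1s in 0110010

3


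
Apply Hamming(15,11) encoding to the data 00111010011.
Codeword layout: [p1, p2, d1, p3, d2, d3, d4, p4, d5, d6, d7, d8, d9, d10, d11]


Parity bits: p1=0, p2=1, p3=0, p4=0

010001101010011


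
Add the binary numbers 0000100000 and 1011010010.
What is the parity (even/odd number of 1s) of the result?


0000100000 = 32
1011010010 = 722
Sum = 754 = 1011110010
1s count = 6

even parity (6 ones in 1011110010)


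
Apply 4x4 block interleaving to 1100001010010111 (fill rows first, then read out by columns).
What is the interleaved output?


Matrix:
  1100
  0010
  1001
  0111
Read columns: 1010100101010011

1010100101010011


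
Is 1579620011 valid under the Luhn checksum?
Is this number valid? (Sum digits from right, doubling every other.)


Luhn sum = 29
29 mod 10 = 9

Invalid (Luhn sum mod 10 = 9)


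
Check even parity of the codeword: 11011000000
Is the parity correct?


Number of 1s: 4

Yes, parity is correct (4 ones)


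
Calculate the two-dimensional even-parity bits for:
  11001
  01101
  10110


Row parities: 111
Column parities: 00010

Row P: 111, Col P: 00010, Corner: 1


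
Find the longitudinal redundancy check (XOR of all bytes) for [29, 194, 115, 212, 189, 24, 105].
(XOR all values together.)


XOR chain: 29 ^ 194 ^ 115 ^ 212 ^ 189 ^ 24 ^ 105 = 180

180


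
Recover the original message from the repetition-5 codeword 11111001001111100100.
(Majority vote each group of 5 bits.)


Groups: 11111, 00100, 11111, 00100
Majority votes: 1010

1010


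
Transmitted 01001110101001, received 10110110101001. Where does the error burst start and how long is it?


XOR: 11111000000000

Burst at position 0, length 5


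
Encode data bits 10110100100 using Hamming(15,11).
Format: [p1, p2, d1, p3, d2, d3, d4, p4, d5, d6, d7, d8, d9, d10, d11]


Parity bits: p1=1, p2=0, p3=1, p4=0

101101100100100


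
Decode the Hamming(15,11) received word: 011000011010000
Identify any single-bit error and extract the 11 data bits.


Syndrome = 11: error at position 11

Data: 10001000000 (corrected bit 11)


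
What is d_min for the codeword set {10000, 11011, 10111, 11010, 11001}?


Comparing all pairs, minimum distance: 1
Can detect 0 errors, correct 0 errors

1


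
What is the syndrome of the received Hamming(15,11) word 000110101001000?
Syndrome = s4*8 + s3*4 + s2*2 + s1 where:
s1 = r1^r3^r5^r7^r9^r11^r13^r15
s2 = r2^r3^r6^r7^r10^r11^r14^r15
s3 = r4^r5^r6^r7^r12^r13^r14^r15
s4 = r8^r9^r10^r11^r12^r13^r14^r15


s1=1, s2=1, s3=0, s4=0

Syndrome = 3 (error at position 3)


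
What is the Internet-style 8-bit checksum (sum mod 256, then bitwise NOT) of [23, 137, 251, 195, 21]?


Sum = 627 mod 256 = 115
Complement = 140

140


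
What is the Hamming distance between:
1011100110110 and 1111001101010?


XOR: 0100101011100
Count of 1s: 6

6


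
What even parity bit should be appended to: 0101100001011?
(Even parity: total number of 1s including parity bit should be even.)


Number of 1s in data: 6
Parity bit: 0

0


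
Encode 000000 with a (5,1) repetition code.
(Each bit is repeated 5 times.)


Each bit -> 5 copies

000000000000000000000000000000


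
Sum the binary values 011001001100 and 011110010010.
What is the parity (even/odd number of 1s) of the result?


011001001100 = 1612
011110010010 = 1938
Sum = 3550 = 110111011110
1s count = 9

odd parity (9 ones in 110111011110)


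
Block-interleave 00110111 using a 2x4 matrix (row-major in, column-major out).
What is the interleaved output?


Matrix:
  0011
  0111
Read columns: 00011111

00011111


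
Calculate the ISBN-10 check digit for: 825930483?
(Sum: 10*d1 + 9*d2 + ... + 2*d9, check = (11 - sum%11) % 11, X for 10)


Weighted sum: 265
265 mod 11 = 1

Check digit: X


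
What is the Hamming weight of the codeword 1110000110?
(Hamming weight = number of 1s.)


Counting 1s in 1110000110

5


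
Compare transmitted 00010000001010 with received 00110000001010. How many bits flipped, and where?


XOR: 00100000000000

1 error(s) at position(s): 2


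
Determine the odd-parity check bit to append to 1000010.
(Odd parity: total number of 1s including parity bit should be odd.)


Number of 1s in data: 2
Parity bit: 1

1


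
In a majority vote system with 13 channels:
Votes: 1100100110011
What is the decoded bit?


Ones: 7 out of 13
Threshold: 7

1 (7/13 voted 1)


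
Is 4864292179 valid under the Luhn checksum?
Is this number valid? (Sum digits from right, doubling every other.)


Luhn sum = 55
55 mod 10 = 5

Invalid (Luhn sum mod 10 = 5)


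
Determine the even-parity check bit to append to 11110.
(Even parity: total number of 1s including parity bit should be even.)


Number of 1s in data: 4
Parity bit: 0

0


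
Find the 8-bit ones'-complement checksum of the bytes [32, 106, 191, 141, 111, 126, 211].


Sum = 918 mod 256 = 150
Complement = 105

105


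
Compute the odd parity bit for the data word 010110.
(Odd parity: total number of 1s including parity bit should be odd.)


Number of 1s in data: 3
Parity bit: 0

0


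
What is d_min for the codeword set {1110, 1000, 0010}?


Comparing all pairs, minimum distance: 2
Can detect 1 errors, correct 0 errors

2


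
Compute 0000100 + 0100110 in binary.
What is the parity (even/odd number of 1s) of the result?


0000100 = 4
0100110 = 38
Sum = 42 = 101010
1s count = 3

odd parity (3 ones in 101010)


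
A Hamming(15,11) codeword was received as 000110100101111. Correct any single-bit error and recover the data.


Syndrome = 12: error at position 12

Data: 01010100111 (corrected bit 12)


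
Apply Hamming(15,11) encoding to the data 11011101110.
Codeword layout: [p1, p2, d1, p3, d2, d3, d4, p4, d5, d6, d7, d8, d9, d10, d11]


Parity bits: p1=1, p2=0, p3=1, p4=1

101110111101110


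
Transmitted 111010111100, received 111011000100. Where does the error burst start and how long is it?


XOR: 000001111000

Burst at position 5, length 4


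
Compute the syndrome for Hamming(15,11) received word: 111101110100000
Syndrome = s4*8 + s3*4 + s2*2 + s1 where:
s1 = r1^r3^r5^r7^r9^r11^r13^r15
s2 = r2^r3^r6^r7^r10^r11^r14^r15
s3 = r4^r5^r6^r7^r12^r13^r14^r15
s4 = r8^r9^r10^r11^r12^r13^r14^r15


s1=1, s2=1, s3=1, s4=0

Syndrome = 7 (error at position 7)


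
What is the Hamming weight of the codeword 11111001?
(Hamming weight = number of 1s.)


Counting 1s in 11111001

6


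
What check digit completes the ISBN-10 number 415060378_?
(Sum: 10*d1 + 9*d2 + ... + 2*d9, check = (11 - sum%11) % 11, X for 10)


Weighted sum: 174
174 mod 11 = 9

Check digit: 2


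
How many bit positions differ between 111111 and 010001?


XOR: 101110
Count of 1s: 4

4


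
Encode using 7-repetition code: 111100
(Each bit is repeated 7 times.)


Each bit -> 7 copies

111111111111111111111111111100000000000000


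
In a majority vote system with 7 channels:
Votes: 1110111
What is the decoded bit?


Ones: 6 out of 7
Threshold: 4

1 (6/7 voted 1)


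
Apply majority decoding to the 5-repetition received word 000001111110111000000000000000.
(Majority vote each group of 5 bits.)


Groups: 00000, 11111, 10111, 00000, 00000, 00000
Majority votes: 011000

011000


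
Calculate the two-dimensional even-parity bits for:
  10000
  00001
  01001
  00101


Row parities: 1100
Column parities: 11101

Row P: 1100, Col P: 11101, Corner: 0


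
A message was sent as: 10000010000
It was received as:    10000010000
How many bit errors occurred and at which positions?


XOR: 00000000000

0 errors (received matches sent)


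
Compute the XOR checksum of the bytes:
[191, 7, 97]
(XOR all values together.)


XOR chain: 191 ^ 7 ^ 97 = 217

217


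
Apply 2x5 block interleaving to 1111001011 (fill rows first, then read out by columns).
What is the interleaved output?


Matrix:
  11110
  01011
Read columns: 1011101101

1011101101


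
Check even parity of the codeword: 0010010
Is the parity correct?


Number of 1s: 2

Yes, parity is correct (2 ones)


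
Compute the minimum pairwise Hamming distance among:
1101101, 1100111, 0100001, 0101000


Comparing all pairs, minimum distance: 2
Can detect 1 errors, correct 0 errors

2


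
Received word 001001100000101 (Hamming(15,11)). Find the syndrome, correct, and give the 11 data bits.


Syndrome = 0: no error detected

Data: 10110000101 (no errors)


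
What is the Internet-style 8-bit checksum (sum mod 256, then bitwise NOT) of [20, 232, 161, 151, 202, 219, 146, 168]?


Sum = 1299 mod 256 = 19
Complement = 236

236


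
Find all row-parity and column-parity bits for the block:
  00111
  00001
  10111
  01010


Row parities: 1100
Column parities: 11011

Row P: 1100, Col P: 11011, Corner: 0


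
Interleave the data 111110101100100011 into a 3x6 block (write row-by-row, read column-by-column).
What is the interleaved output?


Matrix:
  111110
  101100
  100011
Read columns: 111100110110101001

111100110110101001


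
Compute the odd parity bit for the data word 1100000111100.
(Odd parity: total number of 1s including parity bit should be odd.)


Number of 1s in data: 6
Parity bit: 1

1


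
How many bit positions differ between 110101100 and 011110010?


XOR: 101011110
Count of 1s: 6

6


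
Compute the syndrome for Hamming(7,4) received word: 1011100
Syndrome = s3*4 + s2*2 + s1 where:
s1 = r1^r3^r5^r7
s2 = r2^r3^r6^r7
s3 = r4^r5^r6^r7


s1=1, s2=1, s3=0

Syndrome = 3 (error at position 3)


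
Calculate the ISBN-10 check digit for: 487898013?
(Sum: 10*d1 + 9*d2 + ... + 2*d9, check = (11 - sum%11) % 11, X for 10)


Weighted sum: 327
327 mod 11 = 8

Check digit: 3


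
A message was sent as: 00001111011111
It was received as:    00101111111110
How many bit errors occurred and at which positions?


XOR: 00100000100001

3 error(s) at position(s): 2, 8, 13


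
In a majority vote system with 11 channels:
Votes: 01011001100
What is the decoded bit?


Ones: 5 out of 11
Threshold: 6

0 (5/11 voted 1)


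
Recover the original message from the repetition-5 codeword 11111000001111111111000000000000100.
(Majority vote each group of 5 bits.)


Groups: 11111, 00000, 11111, 11111, 00000, 00000, 00100
Majority votes: 1011000

1011000


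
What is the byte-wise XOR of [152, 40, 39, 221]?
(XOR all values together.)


XOR chain: 152 ^ 40 ^ 39 ^ 221 = 74

74


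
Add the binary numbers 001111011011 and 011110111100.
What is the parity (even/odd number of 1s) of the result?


001111011011 = 987
011110111100 = 1980
Sum = 2967 = 101110010111
1s count = 8

even parity (8 ones in 101110010111)


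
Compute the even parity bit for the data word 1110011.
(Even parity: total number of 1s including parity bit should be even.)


Number of 1s in data: 5
Parity bit: 1

1


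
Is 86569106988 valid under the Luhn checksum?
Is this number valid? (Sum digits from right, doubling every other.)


Luhn sum = 57
57 mod 10 = 7

Invalid (Luhn sum mod 10 = 7)


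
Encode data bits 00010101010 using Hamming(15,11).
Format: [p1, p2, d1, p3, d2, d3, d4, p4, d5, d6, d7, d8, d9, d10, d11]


Parity bits: p1=1, p2=1, p3=1, p4=1

110100110101010


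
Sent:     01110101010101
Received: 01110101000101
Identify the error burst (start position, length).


XOR: 00000000010000

Burst at position 9, length 1


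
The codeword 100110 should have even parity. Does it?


Number of 1s: 3

No, parity error (3 ones)


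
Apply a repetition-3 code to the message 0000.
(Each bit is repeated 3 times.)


Each bit -> 3 copies

000000000000


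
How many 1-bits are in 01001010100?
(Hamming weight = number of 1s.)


Counting 1s in 01001010100

4


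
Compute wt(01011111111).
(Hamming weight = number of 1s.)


Counting 1s in 01011111111

9


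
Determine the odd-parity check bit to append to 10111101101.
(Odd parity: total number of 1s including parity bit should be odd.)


Number of 1s in data: 8
Parity bit: 1

1


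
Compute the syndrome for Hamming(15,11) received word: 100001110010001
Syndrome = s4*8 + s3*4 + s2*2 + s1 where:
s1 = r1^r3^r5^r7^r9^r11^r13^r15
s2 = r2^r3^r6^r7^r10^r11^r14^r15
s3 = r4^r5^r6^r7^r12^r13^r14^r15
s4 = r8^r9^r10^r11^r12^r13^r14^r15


s1=0, s2=0, s3=1, s4=1

Syndrome = 12 (error at position 12)


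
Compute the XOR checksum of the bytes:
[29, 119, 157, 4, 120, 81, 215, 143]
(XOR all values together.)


XOR chain: 29 ^ 119 ^ 157 ^ 4 ^ 120 ^ 81 ^ 215 ^ 143 = 130

130


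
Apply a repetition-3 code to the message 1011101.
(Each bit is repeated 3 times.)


Each bit -> 3 copies

111000111111111000111


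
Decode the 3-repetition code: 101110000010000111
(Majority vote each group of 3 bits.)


Groups: 101, 110, 000, 010, 000, 111
Majority votes: 110001

110001


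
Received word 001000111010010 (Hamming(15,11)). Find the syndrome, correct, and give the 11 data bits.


Syndrome = 0: no error detected

Data: 10011010010 (no errors)


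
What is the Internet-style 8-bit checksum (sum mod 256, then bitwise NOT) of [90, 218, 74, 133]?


Sum = 515 mod 256 = 3
Complement = 252

252


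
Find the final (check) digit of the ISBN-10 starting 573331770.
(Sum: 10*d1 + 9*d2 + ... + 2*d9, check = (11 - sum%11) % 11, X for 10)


Weighted sum: 230
230 mod 11 = 10

Check digit: 1


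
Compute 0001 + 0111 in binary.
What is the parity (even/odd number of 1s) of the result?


0001 = 1
0111 = 7
Sum = 8 = 1000
1s count = 1

odd parity (1 ones in 1000)


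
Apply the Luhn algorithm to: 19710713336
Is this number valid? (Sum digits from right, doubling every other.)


Luhn sum = 46
46 mod 10 = 6

Invalid (Luhn sum mod 10 = 6)


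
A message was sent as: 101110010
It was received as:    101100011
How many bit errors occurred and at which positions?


XOR: 000010001

2 error(s) at position(s): 4, 8


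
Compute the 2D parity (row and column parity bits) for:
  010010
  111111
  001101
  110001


Row parities: 0011
Column parities: 010001

Row P: 0011, Col P: 010001, Corner: 0


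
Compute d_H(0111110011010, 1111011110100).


XOR: 1000101101110
Count of 1s: 7

7


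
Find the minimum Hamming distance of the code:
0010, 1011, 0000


Comparing all pairs, minimum distance: 1
Can detect 0 errors, correct 0 errors

1


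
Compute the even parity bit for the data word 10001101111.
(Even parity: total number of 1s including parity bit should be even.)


Number of 1s in data: 7
Parity bit: 1

1


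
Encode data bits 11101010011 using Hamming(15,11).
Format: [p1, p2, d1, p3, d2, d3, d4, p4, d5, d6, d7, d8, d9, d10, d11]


Parity bits: p1=1, p2=1, p3=0, p4=0

111011001010011


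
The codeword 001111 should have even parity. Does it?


Number of 1s: 4

Yes, parity is correct (4 ones)


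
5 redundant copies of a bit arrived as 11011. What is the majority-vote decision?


Ones: 4 out of 5
Threshold: 3

1 (4/5 voted 1)


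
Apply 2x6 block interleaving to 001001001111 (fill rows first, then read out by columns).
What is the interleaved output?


Matrix:
  001001
  001111
Read columns: 000011010111

000011010111


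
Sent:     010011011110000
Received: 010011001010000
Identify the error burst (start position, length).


XOR: 000000010100000

Burst at position 7, length 3


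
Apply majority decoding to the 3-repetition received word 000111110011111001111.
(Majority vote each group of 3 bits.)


Groups: 000, 111, 110, 011, 111, 001, 111
Majority votes: 0111101

0111101


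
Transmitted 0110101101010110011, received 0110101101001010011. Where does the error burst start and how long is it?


XOR: 0000000000011100000

Burst at position 11, length 3


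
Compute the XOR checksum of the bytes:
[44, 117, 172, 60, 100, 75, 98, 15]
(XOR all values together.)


XOR chain: 44 ^ 117 ^ 172 ^ 60 ^ 100 ^ 75 ^ 98 ^ 15 = 139

139


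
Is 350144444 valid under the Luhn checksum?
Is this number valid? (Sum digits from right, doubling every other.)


Luhn sum = 34
34 mod 10 = 4

Invalid (Luhn sum mod 10 = 4)


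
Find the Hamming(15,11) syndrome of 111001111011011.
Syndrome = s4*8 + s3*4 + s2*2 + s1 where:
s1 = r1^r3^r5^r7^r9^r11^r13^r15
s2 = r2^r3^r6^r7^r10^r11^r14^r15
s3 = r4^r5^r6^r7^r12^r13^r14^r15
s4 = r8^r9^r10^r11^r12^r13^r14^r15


s1=0, s2=1, s3=1, s4=0

Syndrome = 6 (error at position 6)


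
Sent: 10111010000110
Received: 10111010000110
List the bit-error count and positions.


XOR: 00000000000000

0 errors (received matches sent)


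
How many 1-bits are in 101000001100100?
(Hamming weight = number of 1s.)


Counting 1s in 101000001100100

5


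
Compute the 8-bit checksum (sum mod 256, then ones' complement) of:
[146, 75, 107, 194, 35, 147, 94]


Sum = 798 mod 256 = 30
Complement = 225

225


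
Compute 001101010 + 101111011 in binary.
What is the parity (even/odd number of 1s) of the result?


001101010 = 106
101111011 = 379
Sum = 485 = 111100101
1s count = 6

even parity (6 ones in 111100101)


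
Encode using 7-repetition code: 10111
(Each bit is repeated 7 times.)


Each bit -> 7 copies

11111110000000111111111111111111111


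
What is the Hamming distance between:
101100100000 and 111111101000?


XOR: 010011001000
Count of 1s: 4

4


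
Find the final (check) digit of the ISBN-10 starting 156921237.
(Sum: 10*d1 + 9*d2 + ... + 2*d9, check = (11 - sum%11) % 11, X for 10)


Weighted sum: 214
214 mod 11 = 5

Check digit: 6


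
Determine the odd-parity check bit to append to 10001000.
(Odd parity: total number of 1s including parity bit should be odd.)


Number of 1s in data: 2
Parity bit: 1

1


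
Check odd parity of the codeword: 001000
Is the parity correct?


Number of 1s: 1

Yes, parity is correct (1 ones)


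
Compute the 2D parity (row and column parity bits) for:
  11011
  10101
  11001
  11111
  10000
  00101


Row parities: 011110
Column parities: 11101

Row P: 011110, Col P: 11101, Corner: 0


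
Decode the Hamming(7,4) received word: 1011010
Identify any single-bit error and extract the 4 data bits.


Syndrome = 0: no error detected

Data: 1010 (no errors)


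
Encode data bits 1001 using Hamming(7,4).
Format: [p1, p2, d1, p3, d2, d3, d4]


Parity bits: p1=0, p2=0, p3=1

0011001


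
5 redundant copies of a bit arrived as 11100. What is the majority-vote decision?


Ones: 3 out of 5
Threshold: 3

1 (3/5 voted 1)


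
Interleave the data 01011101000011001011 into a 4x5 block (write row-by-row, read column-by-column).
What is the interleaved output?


Matrix:
  01011
  10100
  00110
  01011
Read columns: 01001001011010111001

01001001011010111001


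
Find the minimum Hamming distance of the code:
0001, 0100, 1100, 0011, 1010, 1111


Comparing all pairs, minimum distance: 1
Can detect 0 errors, correct 0 errors

1


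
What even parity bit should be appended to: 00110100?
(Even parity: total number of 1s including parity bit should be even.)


Number of 1s in data: 3
Parity bit: 1

1


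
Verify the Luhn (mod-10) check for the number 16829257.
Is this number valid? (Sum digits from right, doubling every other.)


Luhn sum = 36
36 mod 10 = 6

Invalid (Luhn sum mod 10 = 6)


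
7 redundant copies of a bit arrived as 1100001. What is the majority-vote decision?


Ones: 3 out of 7
Threshold: 4

0 (3/7 voted 1)


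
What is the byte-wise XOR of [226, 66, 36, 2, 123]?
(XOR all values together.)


XOR chain: 226 ^ 66 ^ 36 ^ 2 ^ 123 = 253

253


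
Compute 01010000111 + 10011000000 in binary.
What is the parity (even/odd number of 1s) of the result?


01010000111 = 647
10011000000 = 1216
Sum = 1863 = 11101000111
1s count = 7

odd parity (7 ones in 11101000111)


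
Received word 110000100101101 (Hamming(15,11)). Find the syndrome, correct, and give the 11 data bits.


Syndrome = 0: no error detected

Data: 00010101101 (no errors)


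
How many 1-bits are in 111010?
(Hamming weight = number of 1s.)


Counting 1s in 111010

4


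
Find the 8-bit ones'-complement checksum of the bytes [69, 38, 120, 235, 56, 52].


Sum = 570 mod 256 = 58
Complement = 197

197


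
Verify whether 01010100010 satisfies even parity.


Number of 1s: 4

Yes, parity is correct (4 ones)


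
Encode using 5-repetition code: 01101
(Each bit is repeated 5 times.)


Each bit -> 5 copies

0000011111111110000011111


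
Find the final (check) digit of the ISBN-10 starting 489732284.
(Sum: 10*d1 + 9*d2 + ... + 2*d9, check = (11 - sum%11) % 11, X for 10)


Weighted sum: 301
301 mod 11 = 4

Check digit: 7


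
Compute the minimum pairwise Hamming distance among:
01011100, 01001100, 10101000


Comparing all pairs, minimum distance: 1
Can detect 0 errors, correct 0 errors

1


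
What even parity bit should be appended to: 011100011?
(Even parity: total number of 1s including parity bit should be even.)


Number of 1s in data: 5
Parity bit: 1

1


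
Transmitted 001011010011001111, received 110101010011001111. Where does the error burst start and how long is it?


XOR: 111110000000000000

Burst at position 0, length 5


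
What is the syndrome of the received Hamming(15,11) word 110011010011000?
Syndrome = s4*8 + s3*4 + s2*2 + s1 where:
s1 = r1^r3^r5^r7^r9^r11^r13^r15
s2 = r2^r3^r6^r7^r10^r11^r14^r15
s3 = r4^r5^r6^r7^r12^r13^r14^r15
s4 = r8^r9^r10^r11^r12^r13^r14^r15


s1=1, s2=1, s3=1, s4=1

Syndrome = 15 (error at position 15)


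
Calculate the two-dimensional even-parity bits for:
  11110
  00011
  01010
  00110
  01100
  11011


Row parities: 000000
Column parities: 00110

Row P: 000000, Col P: 00110, Corner: 0


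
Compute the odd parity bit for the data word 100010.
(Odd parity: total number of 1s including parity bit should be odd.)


Number of 1s in data: 2
Parity bit: 1

1


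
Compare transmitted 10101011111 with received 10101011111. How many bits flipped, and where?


XOR: 00000000000

0 errors (received matches sent)


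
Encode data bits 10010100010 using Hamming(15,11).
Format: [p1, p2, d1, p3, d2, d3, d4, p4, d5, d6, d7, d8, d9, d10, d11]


Parity bits: p1=0, p2=0, p3=0, p4=0

001000100100010


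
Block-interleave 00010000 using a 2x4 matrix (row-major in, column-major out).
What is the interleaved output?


Matrix:
  0001
  0000
Read columns: 00000010

00000010


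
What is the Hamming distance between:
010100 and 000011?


XOR: 010111
Count of 1s: 4

4


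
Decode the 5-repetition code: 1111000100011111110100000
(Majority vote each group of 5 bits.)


Groups: 11110, 00100, 01111, 11101, 00000
Majority votes: 10110

10110


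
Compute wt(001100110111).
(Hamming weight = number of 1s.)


Counting 1s in 001100110111

7


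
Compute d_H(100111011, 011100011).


XOR: 111011000
Count of 1s: 5

5


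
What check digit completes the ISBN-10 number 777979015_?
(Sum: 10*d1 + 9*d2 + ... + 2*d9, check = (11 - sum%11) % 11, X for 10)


Weighted sum: 352
352 mod 11 = 0

Check digit: 0


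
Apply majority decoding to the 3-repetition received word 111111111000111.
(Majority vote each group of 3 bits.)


Groups: 111, 111, 111, 000, 111
Majority votes: 11101

11101


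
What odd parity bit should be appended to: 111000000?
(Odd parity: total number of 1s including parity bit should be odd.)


Number of 1s in data: 3
Parity bit: 0

0


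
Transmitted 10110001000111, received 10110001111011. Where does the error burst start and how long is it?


XOR: 00000000111100

Burst at position 8, length 4


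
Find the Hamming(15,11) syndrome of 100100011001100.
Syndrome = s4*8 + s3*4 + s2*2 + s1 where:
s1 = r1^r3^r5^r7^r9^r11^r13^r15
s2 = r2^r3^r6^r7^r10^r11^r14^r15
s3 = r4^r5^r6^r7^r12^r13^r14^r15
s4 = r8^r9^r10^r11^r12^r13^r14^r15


s1=1, s2=0, s3=1, s4=0

Syndrome = 5 (error at position 5)


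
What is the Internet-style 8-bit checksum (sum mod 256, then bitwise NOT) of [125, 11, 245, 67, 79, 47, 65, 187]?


Sum = 826 mod 256 = 58
Complement = 197

197


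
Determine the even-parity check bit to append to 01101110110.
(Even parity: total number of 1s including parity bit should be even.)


Number of 1s in data: 7
Parity bit: 1

1


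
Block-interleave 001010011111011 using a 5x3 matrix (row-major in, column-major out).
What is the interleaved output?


Matrix:
  001
  010
  011
  111
  011
Read columns: 000100111110111

000100111110111


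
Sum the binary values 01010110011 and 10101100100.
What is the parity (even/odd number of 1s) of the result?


01010110011 = 691
10101100100 = 1380
Sum = 2071 = 100000010111
1s count = 5

odd parity (5 ones in 100000010111)


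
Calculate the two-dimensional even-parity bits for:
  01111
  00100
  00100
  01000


Row parities: 0111
Column parities: 00111

Row P: 0111, Col P: 00111, Corner: 1


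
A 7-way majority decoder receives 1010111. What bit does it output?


Ones: 5 out of 7
Threshold: 4

1 (5/7 voted 1)


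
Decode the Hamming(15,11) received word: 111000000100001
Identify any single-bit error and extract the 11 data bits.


Syndrome = 5: error at position 5

Data: 11000100001 (corrected bit 5)


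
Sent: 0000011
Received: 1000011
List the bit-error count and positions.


XOR: 1000000

1 error(s) at position(s): 0


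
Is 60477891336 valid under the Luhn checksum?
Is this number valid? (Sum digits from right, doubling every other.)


Luhn sum = 55
55 mod 10 = 5

Invalid (Luhn sum mod 10 = 5)


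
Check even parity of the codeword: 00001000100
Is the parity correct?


Number of 1s: 2

Yes, parity is correct (2 ones)


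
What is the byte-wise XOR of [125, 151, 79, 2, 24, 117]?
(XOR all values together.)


XOR chain: 125 ^ 151 ^ 79 ^ 2 ^ 24 ^ 117 = 202

202


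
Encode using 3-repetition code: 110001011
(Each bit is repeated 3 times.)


Each bit -> 3 copies

111111000000000111000111111


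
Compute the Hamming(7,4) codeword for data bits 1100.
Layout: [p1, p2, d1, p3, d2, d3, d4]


Parity bits: p1=0, p2=1, p3=1

0111100


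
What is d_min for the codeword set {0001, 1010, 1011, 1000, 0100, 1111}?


Comparing all pairs, minimum distance: 1
Can detect 0 errors, correct 0 errors

1


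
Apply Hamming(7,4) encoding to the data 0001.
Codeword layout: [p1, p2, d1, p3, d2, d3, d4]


Parity bits: p1=1, p2=1, p3=1

1101001


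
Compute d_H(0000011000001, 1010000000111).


XOR: 1010011000110
Count of 1s: 6

6


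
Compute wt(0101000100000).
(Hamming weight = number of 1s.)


Counting 1s in 0101000100000

3


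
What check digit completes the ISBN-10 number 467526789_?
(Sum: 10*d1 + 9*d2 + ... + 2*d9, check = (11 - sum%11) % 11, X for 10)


Weighted sum: 297
297 mod 11 = 0

Check digit: 0


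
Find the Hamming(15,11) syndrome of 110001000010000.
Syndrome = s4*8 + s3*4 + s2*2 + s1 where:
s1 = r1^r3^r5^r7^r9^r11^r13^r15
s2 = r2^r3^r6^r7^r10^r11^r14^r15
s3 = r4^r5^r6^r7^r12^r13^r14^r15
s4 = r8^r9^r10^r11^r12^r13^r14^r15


s1=0, s2=1, s3=1, s4=1

Syndrome = 14 (error at position 14)


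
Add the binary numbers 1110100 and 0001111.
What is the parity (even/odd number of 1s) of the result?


1110100 = 116
0001111 = 15
Sum = 131 = 10000011
1s count = 3

odd parity (3 ones in 10000011)


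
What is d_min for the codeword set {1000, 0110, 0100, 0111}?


Comparing all pairs, minimum distance: 1
Can detect 0 errors, correct 0 errors

1


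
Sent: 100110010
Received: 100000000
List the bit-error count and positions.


XOR: 000110010

3 error(s) at position(s): 3, 4, 7


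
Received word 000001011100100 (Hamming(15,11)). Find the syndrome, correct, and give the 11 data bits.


Syndrome = 0: no error detected

Data: 00101100100 (no errors)


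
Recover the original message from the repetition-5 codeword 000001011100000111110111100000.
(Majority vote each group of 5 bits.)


Groups: 00000, 10111, 00000, 11111, 01111, 00000
Majority votes: 010110

010110


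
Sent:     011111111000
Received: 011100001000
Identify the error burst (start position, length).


XOR: 000011110000

Burst at position 4, length 4


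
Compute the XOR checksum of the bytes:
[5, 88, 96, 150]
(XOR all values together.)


XOR chain: 5 ^ 88 ^ 96 ^ 150 = 171

171


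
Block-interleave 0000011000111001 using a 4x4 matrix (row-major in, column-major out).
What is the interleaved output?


Matrix:
  0000
  0110
  0011
  1001
Read columns: 0001010001100011

0001010001100011


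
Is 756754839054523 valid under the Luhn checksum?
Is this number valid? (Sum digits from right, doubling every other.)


Luhn sum = 80
80 mod 10 = 0

Valid (Luhn sum mod 10 = 0)


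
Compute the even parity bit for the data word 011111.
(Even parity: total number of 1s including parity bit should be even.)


Number of 1s in data: 5
Parity bit: 1

1


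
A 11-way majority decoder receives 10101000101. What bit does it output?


Ones: 5 out of 11
Threshold: 6

0 (5/11 voted 1)


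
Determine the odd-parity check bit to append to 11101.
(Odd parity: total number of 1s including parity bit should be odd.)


Number of 1s in data: 4
Parity bit: 1

1


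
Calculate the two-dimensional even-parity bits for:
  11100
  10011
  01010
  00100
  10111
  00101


Row parities: 110100
Column parities: 10011

Row P: 110100, Col P: 10011, Corner: 1


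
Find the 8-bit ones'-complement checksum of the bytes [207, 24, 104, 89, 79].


Sum = 503 mod 256 = 247
Complement = 8

8


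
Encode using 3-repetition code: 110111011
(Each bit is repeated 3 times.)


Each bit -> 3 copies

111111000111111111000111111


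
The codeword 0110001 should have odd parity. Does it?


Number of 1s: 3

Yes, parity is correct (3 ones)


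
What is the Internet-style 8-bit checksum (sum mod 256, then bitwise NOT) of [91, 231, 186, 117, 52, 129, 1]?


Sum = 807 mod 256 = 39
Complement = 216

216


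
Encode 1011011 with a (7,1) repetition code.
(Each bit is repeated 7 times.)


Each bit -> 7 copies

1111111000000011111111111111000000011111111111111


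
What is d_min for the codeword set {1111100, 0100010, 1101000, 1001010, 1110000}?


Comparing all pairs, minimum distance: 2
Can detect 1 errors, correct 0 errors

2


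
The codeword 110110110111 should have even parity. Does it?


Number of 1s: 9

No, parity error (9 ones)


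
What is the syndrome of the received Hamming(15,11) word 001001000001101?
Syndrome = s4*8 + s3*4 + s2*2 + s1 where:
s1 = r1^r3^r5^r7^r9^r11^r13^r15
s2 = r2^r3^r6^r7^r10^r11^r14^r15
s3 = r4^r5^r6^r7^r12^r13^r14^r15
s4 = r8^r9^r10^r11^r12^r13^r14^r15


s1=1, s2=1, s3=0, s4=1

Syndrome = 11 (error at position 11)


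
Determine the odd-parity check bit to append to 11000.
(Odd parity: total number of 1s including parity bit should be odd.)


Number of 1s in data: 2
Parity bit: 1

1


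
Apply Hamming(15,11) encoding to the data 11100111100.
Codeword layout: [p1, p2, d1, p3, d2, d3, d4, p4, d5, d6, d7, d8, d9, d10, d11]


Parity bits: p1=0, p2=0, p3=0, p4=0

001011000111100


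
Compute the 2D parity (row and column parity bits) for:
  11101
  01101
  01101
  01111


Row parities: 0110
Column parities: 10010

Row P: 0110, Col P: 10010, Corner: 0


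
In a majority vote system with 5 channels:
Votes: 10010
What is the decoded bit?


Ones: 2 out of 5
Threshold: 3

0 (2/5 voted 1)


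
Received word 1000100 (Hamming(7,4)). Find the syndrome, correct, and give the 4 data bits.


Syndrome = 4: error at position 4

Data: 0100 (corrected bit 4)


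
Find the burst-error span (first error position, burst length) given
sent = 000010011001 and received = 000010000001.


XOR: 000000011000

Burst at position 7, length 2


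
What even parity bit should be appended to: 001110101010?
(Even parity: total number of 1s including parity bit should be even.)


Number of 1s in data: 6
Parity bit: 0

0


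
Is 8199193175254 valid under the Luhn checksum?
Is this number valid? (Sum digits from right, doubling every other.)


Luhn sum = 58
58 mod 10 = 8

Invalid (Luhn sum mod 10 = 8)


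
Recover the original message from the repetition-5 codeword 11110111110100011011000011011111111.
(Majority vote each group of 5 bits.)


Groups: 11110, 11111, 01000, 11011, 00001, 10111, 11111
Majority votes: 1101011

1101011
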